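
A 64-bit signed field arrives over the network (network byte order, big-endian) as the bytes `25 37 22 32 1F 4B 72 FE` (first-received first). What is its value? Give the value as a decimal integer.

2681649701791167230

In big-endian order the high byte comes first in memory.
The bytes are already most-significant first: 0x253722321F4B72FE.
0x253722321F4B72FE = 2681649701791167230.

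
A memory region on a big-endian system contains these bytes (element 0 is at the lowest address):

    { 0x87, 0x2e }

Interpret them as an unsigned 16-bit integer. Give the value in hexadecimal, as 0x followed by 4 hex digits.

Big-endian: lowest address holds the most-significant byte.
The bytes are already most-significant first: 0x872E.

0x872E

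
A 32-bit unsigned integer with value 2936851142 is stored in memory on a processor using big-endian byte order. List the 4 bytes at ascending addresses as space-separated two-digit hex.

2936851142 in hexadecimal, padded to 32 bits, is 0xAF0CCAC6.
Split into bytes (most-significant first): AF 0C CA C6.
In big-endian order the high byte comes first in memory.
So the memory order matches the most-significant-first order: AF 0C CA C6.

AF 0C CA C6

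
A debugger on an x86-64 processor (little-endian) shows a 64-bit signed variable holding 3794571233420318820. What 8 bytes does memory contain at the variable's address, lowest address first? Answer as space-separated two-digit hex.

64 18 EF AA 6E 06 A9 34

3794571233420318820 in hexadecimal, padded to 64 bits, is 0x34A9066EAAEF1864.
Split into bytes (most-significant first): 34 A9 06 6E AA EF 18 64.
In little-endian order the low byte comes first in memory.
So at ascending addresses the bytes are 64 18 EF AA 6E 06 A9 34.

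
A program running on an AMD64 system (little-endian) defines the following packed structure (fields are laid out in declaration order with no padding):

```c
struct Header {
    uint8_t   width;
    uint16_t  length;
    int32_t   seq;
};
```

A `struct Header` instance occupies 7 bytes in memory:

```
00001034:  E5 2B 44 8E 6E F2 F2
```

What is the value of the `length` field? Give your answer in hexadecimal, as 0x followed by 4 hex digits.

`length` follows `width` (1 byte), so it starts at byte offset 1 and occupies 2 bytes.
Bytes at offsets 1..2: 2B 44.
In little-endian order the low byte comes first in memory.
Reassemble most-significant byte first: 44 2B → 0x442B.

0x442B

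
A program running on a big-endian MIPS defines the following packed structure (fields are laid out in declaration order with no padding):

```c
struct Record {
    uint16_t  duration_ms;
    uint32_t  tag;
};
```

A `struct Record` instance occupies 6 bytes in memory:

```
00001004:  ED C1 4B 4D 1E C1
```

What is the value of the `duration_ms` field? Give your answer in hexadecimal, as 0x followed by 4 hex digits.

`duration_ms` is the first field, at byte offset 0, occupying 2 bytes.
Bytes at offsets 0..1: ED C1.
Big-endian stores the most-significant byte at the lowest address.
The bytes are already most-significant first: 0xEDC1.

0xEDC1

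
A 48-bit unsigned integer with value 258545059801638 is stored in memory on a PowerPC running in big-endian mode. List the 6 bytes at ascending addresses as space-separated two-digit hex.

258545059801638 in hexadecimal, padded to 48 bits, is 0xEB253672AA26.
Split into bytes (most-significant first): EB 25 36 72 AA 26.
In big-endian order the high byte comes first in memory.
So the memory order matches the most-significant-first order: EB 25 36 72 AA 26.

EB 25 36 72 AA 26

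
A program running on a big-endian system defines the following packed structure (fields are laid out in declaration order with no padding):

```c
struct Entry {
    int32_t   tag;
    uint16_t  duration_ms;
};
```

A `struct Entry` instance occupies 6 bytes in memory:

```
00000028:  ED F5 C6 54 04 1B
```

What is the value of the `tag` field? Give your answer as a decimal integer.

`tag` is the first field, at byte offset 0, occupying 4 bytes.
Bytes at offsets 0..3: ED F5 C6 54.
Big-endian: lowest address holds the most-significant byte.
The bytes are already most-significant first: 0xEDF5C654.
Top bit is set, so as a signed 32-bit value this is 0xEDF5C654 − 2^32 = -302660012.

-302660012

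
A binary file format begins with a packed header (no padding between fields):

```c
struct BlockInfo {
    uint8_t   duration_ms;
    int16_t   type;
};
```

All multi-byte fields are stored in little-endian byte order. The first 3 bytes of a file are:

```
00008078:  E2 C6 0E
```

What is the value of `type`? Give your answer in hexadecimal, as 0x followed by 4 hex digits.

0x0EC6

`type` follows `duration_ms` (1 byte), so it starts at byte offset 1 and occupies 2 bytes.
Bytes at offsets 1..2: C6 0E.
In little-endian order the low byte comes first in memory.
Reassemble most-significant byte first: 0E C6 → 0x0EC6.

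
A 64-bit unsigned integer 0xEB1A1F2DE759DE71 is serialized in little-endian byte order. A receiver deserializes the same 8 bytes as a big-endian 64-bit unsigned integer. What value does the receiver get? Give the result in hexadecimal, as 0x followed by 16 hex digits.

Stored little-endian, the bytes at ascending addresses are 71 DE 59 E7 2D 1F 1A EB.
Read back as big-endian, the last byte is least significant, giving 0x71DE59E72D1F1AEB.

0x71DE59E72D1F1AEB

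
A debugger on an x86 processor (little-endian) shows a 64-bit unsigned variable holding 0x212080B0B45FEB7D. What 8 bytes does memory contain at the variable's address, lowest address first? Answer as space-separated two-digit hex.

7D EB 5F B4 B0 80 20 21

Split into bytes (most-significant first): 21 20 80 B0 B4 5F EB 7D.
Little-endian stores the least-significant byte at the lowest address.
So at ascending addresses the bytes are 7D EB 5F B4 B0 80 20 21.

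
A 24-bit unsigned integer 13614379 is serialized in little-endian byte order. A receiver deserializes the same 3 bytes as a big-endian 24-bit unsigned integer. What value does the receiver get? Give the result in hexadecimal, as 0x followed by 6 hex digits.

13614379 in 24-bit hexadecimal is 0xCFBD2B.
Stored little-endian, the bytes at ascending addresses are 2B BD CF.
Read back as big-endian, the last byte is least significant, giving 0x2BBDCF.

0x2BBDCF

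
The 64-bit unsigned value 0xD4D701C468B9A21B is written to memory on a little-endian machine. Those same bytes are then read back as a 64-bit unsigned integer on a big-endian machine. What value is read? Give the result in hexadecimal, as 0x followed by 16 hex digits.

0x1BA2B968C401D7D4

Stored little-endian, the bytes at ascending addresses are 1B A2 B9 68 C4 01 D7 D4.
Read back as big-endian, the last byte is least significant, giving 0x1BA2B968C401D7D4.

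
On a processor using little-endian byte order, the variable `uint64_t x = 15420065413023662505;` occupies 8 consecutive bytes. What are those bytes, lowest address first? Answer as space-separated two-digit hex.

15420065413023662505 in hexadecimal, padded to 64 bits, is 0xD5FF13CB4C9001A9.
Split into bytes (most-significant first): D5 FF 13 CB 4C 90 01 A9.
In little-endian order the low byte comes first in memory.
So at ascending addresses the bytes are A9 01 90 4C CB 13 FF D5.

A9 01 90 4C CB 13 FF D5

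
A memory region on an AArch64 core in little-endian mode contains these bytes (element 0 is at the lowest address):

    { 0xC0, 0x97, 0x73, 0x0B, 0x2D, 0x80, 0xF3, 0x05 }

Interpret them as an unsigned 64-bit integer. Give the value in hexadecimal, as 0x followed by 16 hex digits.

In little-endian order the low byte comes first in memory.
Reassemble most-significant byte first: 05 F3 80 2D 0B 73 97 C0 → 0x05F3802D0B7397C0.

0x05F3802D0B7397C0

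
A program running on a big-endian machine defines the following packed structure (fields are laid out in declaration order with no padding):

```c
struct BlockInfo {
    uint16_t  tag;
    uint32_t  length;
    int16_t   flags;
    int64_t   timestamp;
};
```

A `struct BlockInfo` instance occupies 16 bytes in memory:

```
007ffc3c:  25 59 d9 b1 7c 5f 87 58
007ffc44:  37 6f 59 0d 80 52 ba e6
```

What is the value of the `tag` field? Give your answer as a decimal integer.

`tag` is the first field, at byte offset 0, occupying 2 bytes.
Bytes at offsets 0..1: 25 59.
Big-endian: lowest address holds the most-significant byte.
The bytes are already most-significant first: 0x2559.
0x2559 = 9561.

9561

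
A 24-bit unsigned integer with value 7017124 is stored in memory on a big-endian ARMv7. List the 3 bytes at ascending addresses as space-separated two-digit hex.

7017124 in hexadecimal, padded to 24 bits, is 0x6B12A4.
Split into bytes (most-significant first): 6B 12 A4.
Big-endian stores the most-significant byte at the lowest address.
So the memory order matches the most-significant-first order: 6B 12 A4.

6B 12 A4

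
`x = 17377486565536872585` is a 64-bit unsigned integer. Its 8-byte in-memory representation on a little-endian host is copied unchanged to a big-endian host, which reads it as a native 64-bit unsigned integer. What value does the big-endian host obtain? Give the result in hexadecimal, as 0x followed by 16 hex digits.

0x89B8F223F63B29F1

17377486565536872585 in 64-bit hexadecimal is 0xF1293BF623F2B889.
Stored little-endian, the bytes at ascending addresses are 89 B8 F2 23 F6 3B 29 F1.
Read back as big-endian, the last byte is least significant, giving 0x89B8F223F63B29F1.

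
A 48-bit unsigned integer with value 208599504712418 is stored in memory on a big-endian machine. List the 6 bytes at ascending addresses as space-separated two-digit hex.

BD B8 5B 60 F2 E2

208599504712418 in hexadecimal, padded to 48 bits, is 0xBDB85B60F2E2.
Split into bytes (most-significant first): BD B8 5B 60 F2 E2.
In big-endian order the high byte comes first in memory.
So the memory order matches the most-significant-first order: BD B8 5B 60 F2 E2.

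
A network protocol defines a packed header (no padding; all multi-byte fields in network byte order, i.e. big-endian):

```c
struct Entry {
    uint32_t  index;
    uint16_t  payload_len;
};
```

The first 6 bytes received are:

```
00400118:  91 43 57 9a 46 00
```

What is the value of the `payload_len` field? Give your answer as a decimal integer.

`payload_len` follows `index` (4 bytes), so it starts at byte offset 4 and occupies 2 bytes.
Bytes at offsets 4..5: 46 00.
Big-endian stores the most-significant byte at the lowest address.
The bytes are already most-significant first: 0x4600.
0x4600 = 17920.

17920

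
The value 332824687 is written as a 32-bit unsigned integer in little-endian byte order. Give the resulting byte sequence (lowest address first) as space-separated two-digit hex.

332824687 in hexadecimal, padded to 32 bits, is 0x13D6806F.
Split into bytes (most-significant first): 13 D6 80 6F.
In little-endian order the low byte comes first in memory.
So at ascending addresses the bytes are 6F 80 D6 13.

6F 80 D6 13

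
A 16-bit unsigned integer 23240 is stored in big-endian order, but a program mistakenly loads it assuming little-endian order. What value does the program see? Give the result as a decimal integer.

23240 in 16-bit hexadecimal is 0x5AC8.
Stored big-endian, the bytes at ascending addresses are 5A C8.
Read back as little-endian, the first byte is least significant, giving 0xC85A.
0xC85A = 51290.

51290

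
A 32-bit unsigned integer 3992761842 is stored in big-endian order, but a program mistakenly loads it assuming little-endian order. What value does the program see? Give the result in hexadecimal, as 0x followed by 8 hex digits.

0xF2B5FCED

3992761842 in 32-bit hexadecimal is 0xEDFCB5F2.
Stored big-endian, the bytes at ascending addresses are ED FC B5 F2.
Read back as little-endian, the first byte is least significant, giving 0xF2B5FCED.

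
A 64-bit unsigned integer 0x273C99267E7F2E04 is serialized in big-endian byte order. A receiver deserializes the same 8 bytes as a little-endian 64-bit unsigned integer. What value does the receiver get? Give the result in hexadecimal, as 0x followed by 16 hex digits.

Stored big-endian, the bytes at ascending addresses are 27 3C 99 26 7E 7F 2E 04.
Read back as little-endian, the first byte is least significant, giving 0x042E7F7E26993C27.

0x042E7F7E26993C27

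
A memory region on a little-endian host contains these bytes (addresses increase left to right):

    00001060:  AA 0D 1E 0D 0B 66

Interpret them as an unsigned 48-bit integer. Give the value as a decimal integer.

112197650746794

Little-endian stores the least-significant byte at the lowest address.
Reassemble most-significant byte first: 66 0B 0D 1E 0D AA → 0x660B0D1E0DAA.
0x660B0D1E0DAA = 112197650746794.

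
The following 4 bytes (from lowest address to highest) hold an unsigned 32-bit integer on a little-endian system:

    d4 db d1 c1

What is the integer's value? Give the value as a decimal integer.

Little-endian: lowest address holds the least-significant byte.
Reassemble most-significant byte first: C1 D1 DB D4 → 0xC1D1DBD4.
0xC1D1DBD4 = 3251755988.

3251755988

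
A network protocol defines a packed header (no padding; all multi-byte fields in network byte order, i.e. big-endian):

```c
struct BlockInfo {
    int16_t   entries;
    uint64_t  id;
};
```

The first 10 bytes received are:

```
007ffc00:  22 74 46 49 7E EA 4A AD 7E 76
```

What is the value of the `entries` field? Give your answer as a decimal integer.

8820

`entries` is the first field, at byte offset 0, occupying 2 bytes.
Bytes at offsets 0..1: 22 74.
Big-endian: lowest address holds the most-significant byte.
The bytes are already most-significant first: 0x2274.
0x2274 = 8820.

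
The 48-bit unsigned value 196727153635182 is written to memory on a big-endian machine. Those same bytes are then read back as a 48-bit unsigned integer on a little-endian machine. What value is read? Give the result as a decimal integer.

196727153635182 in 48-bit hexadecimal is 0xB2EC1C1C2F6E.
Stored big-endian, the bytes at ascending addresses are B2 EC 1C 1C 2F 6E.
Read back as little-endian, the first byte is least significant, giving 0x6E2F1C1CECB2.
0x6E2F1C1CECB2 = 121148614175922.

121148614175922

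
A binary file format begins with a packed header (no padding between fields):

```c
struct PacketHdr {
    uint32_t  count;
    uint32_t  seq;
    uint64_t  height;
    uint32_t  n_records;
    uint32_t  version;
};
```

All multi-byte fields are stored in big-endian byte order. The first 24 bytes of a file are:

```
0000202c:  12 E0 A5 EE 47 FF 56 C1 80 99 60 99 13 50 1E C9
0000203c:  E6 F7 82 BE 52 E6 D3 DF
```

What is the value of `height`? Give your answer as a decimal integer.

`height` follows `count` (4 B), `seq` (4 B), so it starts at offset 4 + 4 = 8 and occupies 8 bytes.
Bytes at offsets 8..15: 80 99 60 99 13 50 1E C9.
Big-endian: lowest address holds the most-significant byte.
The bytes are already most-significant first: 0x8099609913501EC9.
0x8099609913501EC9 = 9266543918861786825.

9266543918861786825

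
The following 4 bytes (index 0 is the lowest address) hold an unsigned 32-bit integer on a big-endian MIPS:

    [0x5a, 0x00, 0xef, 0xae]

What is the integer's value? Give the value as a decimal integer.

1510010798

Big-endian: lowest address holds the most-significant byte.
The bytes are already most-significant first: 0x5A00EFAE.
0x5A00EFAE = 1510010798.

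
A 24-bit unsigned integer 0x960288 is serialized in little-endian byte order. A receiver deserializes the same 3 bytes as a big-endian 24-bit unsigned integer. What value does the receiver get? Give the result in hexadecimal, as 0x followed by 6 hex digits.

Stored little-endian, the bytes at ascending addresses are 88 02 96.
Read back as big-endian, the last byte is least significant, giving 0x880296.

0x880296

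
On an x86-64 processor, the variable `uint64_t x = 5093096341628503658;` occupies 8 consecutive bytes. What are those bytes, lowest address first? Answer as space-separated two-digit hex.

5093096341628503658 in hexadecimal, padded to 64 bits, is 0x46AE5023699BC66A.
Split into bytes (most-significant first): 46 AE 50 23 69 9B C6 6A.
Little-endian stores the least-significant byte at the lowest address.
So at ascending addresses the bytes are 6A C6 9B 69 23 50 AE 46.

6A C6 9B 69 23 50 AE 46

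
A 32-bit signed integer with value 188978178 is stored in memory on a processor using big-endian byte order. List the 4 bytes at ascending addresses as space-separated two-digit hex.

188978178 in hexadecimal, padded to 32 bits, is 0x0B439402.
Split into bytes (most-significant first): 0B 43 94 02.
Big-endian: lowest address holds the most-significant byte.
So the memory order matches the most-significant-first order: 0B 43 94 02.

0B 43 94 02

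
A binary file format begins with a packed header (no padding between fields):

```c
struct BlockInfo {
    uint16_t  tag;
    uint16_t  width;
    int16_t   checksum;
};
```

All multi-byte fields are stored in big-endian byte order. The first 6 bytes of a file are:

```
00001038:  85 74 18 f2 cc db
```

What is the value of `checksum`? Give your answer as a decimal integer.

`checksum` follows `tag` (2 B), `width` (2 B), so it starts at offset 2 + 2 = 4 and occupies 2 bytes.
Bytes at offsets 4..5: CC DB.
Big-endian stores the most-significant byte at the lowest address.
The bytes are already most-significant first: 0xCCDB.
Top bit is set, so as a signed 16-bit value this is 0xCCDB − 2^16 = -13093.

-13093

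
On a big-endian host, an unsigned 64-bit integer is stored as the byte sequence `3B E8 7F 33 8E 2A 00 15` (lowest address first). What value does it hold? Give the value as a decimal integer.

In big-endian order the high byte comes first in memory.
The bytes are already most-significant first: 0x3BE87F338E2A0015.
0x3BE87F338E2A0015 = 4316840102239797269.

4316840102239797269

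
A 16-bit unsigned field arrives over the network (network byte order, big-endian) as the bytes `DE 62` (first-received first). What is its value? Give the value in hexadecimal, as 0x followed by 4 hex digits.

0xDE62

Big-endian: lowest address holds the most-significant byte.
The bytes are already most-significant first: 0xDE62.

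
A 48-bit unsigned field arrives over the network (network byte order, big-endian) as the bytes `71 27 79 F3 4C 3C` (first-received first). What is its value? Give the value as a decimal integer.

Big-endian: lowest address holds the most-significant byte.
The bytes are already most-significant first: 0x712779F34C3C.
0x712779F34C3C = 124414363651132.

124414363651132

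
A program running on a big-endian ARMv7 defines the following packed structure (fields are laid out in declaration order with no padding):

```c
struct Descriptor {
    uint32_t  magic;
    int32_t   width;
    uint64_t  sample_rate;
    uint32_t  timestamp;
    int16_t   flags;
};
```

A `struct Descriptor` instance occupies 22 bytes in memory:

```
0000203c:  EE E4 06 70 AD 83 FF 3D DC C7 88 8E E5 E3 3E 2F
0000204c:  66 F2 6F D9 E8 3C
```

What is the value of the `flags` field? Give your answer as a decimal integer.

`flags` follows `magic` (4 B), `width` (4 B), `sample_rate` (8 B), `timestamp` (4 B), so it starts at offset 4 + 4 + 8 + 4 = 20 and occupies 2 bytes.
Bytes at offsets 20..21: E8 3C.
Big-endian stores the most-significant byte at the lowest address.
The bytes are already most-significant first: 0xE83C.
Top bit is set, so as a signed 16-bit value this is 0xE83C − 2^16 = -6084.

-6084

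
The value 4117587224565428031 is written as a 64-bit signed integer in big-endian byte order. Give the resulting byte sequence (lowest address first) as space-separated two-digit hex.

4117587224565428031 in hexadecimal, padded to 64 bits, is 0x39249BC3CBE8AF3F.
Split into bytes (most-significant first): 39 24 9B C3 CB E8 AF 3F.
In big-endian order the high byte comes first in memory.
So the memory order matches the most-significant-first order: 39 24 9B C3 CB E8 AF 3F.

39 24 9B C3 CB E8 AF 3F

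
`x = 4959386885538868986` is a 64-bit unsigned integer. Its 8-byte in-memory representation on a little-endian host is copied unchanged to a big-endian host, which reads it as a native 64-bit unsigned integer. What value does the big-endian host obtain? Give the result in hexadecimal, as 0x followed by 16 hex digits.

4959386885538868986 in 64-bit hexadecimal is 0x44D34818B0466EFA.
Stored little-endian, the bytes at ascending addresses are FA 6E 46 B0 18 48 D3 44.
Read back as big-endian, the last byte is least significant, giving 0xFA6E46B01848D344.

0xFA6E46B01848D344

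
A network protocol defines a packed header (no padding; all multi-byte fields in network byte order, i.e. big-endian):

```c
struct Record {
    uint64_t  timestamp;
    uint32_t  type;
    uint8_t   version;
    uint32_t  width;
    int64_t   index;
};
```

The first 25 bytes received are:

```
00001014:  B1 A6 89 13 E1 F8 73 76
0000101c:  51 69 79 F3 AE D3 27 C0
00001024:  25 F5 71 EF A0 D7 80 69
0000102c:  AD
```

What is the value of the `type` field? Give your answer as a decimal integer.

`type` follows `timestamp` (8 bytes), so it starts at byte offset 8 and occupies 4 bytes.
Bytes at offsets 8..11: 51 69 79 F3.
Big-endian: lowest address holds the most-significant byte.
The bytes are already most-significant first: 0x516979F3.
0x516979F3 = 1365866995.

1365866995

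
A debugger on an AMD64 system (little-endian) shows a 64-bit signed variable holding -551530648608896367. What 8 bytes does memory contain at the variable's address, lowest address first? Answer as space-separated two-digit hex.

91 0A ED 16 CC 91 58 F8

Two's complement of -551530648608896367 in 64 bits: 551530648608896367 = 0x07A76E33E912F56F; invert → 0xF85891CC16ED0A90; add 1 → 0xF85891CC16ED0A91.
Split into bytes (most-significant first): F8 58 91 CC 16 ED 0A 91.
Little-endian: lowest address holds the least-significant byte.
So at ascending addresses the bytes are 91 0A ED 16 CC 91 58 F8.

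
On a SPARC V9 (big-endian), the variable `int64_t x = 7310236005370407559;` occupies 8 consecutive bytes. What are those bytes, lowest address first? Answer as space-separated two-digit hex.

65 73 2C EA 64 5F AA 87

7310236005370407559 in hexadecimal, padded to 64 bits, is 0x65732CEA645FAA87.
Split into bytes (most-significant first): 65 73 2C EA 64 5F AA 87.
Big-endian stores the most-significant byte at the lowest address.
So the memory order matches the most-significant-first order: 65 73 2C EA 64 5F AA 87.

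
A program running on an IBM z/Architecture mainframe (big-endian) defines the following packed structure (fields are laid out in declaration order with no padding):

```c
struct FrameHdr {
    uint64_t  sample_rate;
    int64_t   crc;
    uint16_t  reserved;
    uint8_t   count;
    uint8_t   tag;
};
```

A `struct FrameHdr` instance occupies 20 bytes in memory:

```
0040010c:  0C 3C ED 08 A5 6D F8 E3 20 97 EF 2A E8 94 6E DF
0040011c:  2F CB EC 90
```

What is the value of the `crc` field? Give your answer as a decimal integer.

2348608698266709727

`crc` follows `sample_rate` (8 bytes), so it starts at byte offset 8 and occupies 8 bytes.
Bytes at offsets 8..15: 20 97 EF 2A E8 94 6E DF.
In big-endian order the high byte comes first in memory.
The bytes are already most-significant first: 0x2097EF2AE8946EDF.
0x2097EF2AE8946EDF = 2348608698266709727.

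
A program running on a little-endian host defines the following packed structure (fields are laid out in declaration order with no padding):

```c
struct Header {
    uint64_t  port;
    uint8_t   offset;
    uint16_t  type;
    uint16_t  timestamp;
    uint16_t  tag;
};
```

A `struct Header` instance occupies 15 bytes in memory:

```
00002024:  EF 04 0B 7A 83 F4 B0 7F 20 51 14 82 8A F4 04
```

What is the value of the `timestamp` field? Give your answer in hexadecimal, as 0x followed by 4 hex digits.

0x8A82

`timestamp` follows `port` (8 B), `offset` (1 B), `type` (2 B), so it starts at offset 8 + 1 + 2 = 11 and occupies 2 bytes.
Bytes at offsets 11..12: 82 8A.
Little-endian stores the least-significant byte at the lowest address.
Reassemble most-significant byte first: 8A 82 → 0x8A82.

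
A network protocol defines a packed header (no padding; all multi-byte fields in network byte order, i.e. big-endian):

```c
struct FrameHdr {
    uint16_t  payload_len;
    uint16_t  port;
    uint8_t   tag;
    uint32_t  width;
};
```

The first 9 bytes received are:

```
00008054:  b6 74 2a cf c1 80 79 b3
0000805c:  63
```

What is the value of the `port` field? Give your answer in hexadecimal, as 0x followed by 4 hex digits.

`port` follows `payload_len` (2 bytes), so it starts at byte offset 2 and occupies 2 bytes.
Bytes at offsets 2..3: 2A CF.
Big-endian: lowest address holds the most-significant byte.
The bytes are already most-significant first: 0x2ACF.

0x2ACF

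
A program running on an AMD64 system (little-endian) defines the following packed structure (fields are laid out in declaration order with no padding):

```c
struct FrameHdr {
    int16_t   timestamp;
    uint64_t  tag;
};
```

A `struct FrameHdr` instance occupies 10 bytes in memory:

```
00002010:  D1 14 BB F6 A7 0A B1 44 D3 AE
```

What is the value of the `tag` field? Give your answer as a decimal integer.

12597488109864089275

`tag` follows `timestamp` (2 bytes), so it starts at byte offset 2 and occupies 8 bytes.
Bytes at offsets 2..9: BB F6 A7 0A B1 44 D3 AE.
Little-endian stores the least-significant byte at the lowest address.
Reassemble most-significant byte first: AE D3 44 B1 0A A7 F6 BB → 0xAED344B10AA7F6BB.
0xAED344B10AA7F6BB = 12597488109864089275.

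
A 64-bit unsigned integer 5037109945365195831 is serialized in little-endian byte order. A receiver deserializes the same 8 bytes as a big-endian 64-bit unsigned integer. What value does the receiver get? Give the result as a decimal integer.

3993589770720175941

5037109945365195831 in 64-bit hexadecimal is 0x45E768CEBC146C37.
Stored little-endian, the bytes at ascending addresses are 37 6C 14 BC CE 68 E7 45.
Read back as big-endian, the last byte is least significant, giving 0x376C14BCCE68E745.
0x376C14BCCE68E745 = 3993589770720175941.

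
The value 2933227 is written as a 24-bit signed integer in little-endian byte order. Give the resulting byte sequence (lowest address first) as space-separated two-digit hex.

EB C1 2C

2933227 in hexadecimal, padded to 24 bits, is 0x2CC1EB.
Split into bytes (most-significant first): 2C C1 EB.
In little-endian order the low byte comes first in memory.
So at ascending addresses the bytes are EB C1 2C.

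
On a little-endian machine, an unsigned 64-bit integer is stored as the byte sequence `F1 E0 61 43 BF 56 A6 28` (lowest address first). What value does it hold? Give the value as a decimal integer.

In little-endian order the low byte comes first in memory.
Reassemble most-significant byte first: 28 A6 56 BF 43 61 E0 F1 → 0x28A656BF4361E0F1.
0x28A656BF4361E0F1 = 2929123987120316657.

2929123987120316657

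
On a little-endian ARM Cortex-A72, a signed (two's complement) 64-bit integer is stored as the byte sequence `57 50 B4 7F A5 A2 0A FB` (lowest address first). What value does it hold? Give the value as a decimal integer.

-357294388726706089

In little-endian order the low byte comes first in memory.
Reassemble most-significant byte first: FB 0A A2 A5 7F B4 50 57 → 0xFB0AA2A57FB45057.
Top bit is set, so as a signed 64-bit value this is 0xFB0AA2A57FB45057 − 2^64 = -357294388726706089.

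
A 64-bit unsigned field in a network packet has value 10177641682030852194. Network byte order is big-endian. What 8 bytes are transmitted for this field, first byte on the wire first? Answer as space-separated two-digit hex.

10177641682030852194 in hexadecimal, padded to 64 bits, is 0x8D3E3F2FB4A87862.
Split into bytes (most-significant first): 8D 3E 3F 2F B4 A8 78 62.
Big-endian stores the most-significant byte at the lowest address.
So the memory order matches the most-significant-first order: 8D 3E 3F 2F B4 A8 78 62.

8D 3E 3F 2F B4 A8 78 62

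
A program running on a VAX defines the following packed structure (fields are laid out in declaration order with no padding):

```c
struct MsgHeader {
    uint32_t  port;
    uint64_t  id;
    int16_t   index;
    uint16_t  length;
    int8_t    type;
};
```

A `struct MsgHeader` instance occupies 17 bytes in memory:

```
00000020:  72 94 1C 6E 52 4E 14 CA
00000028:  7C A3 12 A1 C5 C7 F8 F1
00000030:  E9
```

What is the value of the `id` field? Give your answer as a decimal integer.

`id` follows `port` (4 bytes), so it starts at byte offset 4 and occupies 8 bytes.
Bytes at offsets 4..11: 52 4E 14 CA 7C A3 12 A1.
In little-endian order the low byte comes first in memory.
Reassemble most-significant byte first: A1 12 A3 7C CA 14 4E 52 → 0xA112A37CCA144E52.
0xA112A37CCA144E52 = 11606518946048790098.

11606518946048790098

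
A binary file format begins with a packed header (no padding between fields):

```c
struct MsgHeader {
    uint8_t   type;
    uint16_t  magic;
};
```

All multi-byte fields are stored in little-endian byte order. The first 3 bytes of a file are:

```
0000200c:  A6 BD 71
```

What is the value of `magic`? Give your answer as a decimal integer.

29117

`magic` follows `type` (1 byte), so it starts at byte offset 1 and occupies 2 bytes.
Bytes at offsets 1..2: BD 71.
Little-endian: lowest address holds the least-significant byte.
Reassemble most-significant byte first: 71 BD → 0x71BD.
0x71BD = 29117.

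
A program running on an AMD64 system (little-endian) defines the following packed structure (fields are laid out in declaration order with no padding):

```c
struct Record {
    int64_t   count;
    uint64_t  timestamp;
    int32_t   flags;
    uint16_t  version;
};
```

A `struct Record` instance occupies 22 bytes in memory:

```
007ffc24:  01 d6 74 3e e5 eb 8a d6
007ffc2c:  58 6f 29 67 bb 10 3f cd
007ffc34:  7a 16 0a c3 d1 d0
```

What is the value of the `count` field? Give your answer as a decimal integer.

`count` is the first field, at byte offset 0, occupying 8 bytes.
Bytes at offsets 0..7: 01 D6 74 3E E5 EB 8A D6.
In little-endian order the low byte comes first in memory.
Reassemble most-significant byte first: D6 8A EB E5 3E 74 D6 01 → 0xD68AEBE53E74D601.
Top bit is set, so as a signed 64-bit value this is 0xD68AEBE53E74D601 − 2^64 = -2987316032979020287.

-2987316032979020287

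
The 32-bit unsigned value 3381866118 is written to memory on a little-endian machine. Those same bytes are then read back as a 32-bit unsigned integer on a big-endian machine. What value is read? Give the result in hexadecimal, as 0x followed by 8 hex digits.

0x862E93C9

3381866118 in 32-bit hexadecimal is 0xC9932E86.
Stored little-endian, the bytes at ascending addresses are 86 2E 93 C9.
Read back as big-endian, the last byte is least significant, giving 0x862E93C9.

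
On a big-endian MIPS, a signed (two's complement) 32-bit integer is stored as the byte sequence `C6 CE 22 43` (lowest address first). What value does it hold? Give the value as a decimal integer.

-959569341

Big-endian stores the most-significant byte at the lowest address.
The bytes are already most-significant first: 0xC6CE2243.
Top bit is set, so as a signed 32-bit value this is 0xC6CE2243 − 2^32 = -959569341.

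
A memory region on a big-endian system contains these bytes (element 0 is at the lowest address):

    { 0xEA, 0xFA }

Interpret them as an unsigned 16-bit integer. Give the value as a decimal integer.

Big-endian stores the most-significant byte at the lowest address.
The bytes are already most-significant first: 0xEAFA.
0xEAFA = 60154.

60154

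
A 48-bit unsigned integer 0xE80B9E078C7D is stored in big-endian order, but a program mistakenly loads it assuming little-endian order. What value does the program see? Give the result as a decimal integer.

138040376691688

Stored big-endian, the bytes at ascending addresses are E8 0B 9E 07 8C 7D.
Read back as little-endian, the first byte is least significant, giving 0x7D8C079E0BE8.
0x7D8C079E0BE8 = 138040376691688.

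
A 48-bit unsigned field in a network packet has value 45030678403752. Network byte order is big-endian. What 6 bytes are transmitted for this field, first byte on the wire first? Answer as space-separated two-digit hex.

28 F4 85 97 1A A8

45030678403752 in hexadecimal, padded to 48 bits, is 0x28F485971AA8.
Split into bytes (most-significant first): 28 F4 85 97 1A A8.
Big-endian stores the most-significant byte at the lowest address.
So the memory order matches the most-significant-first order: 28 F4 85 97 1A A8.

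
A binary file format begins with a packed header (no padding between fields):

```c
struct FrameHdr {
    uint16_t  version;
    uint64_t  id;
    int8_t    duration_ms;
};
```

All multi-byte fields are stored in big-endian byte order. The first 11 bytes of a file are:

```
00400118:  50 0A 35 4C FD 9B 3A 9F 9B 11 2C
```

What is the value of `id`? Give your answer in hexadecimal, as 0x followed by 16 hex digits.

0x354CFD9B3A9F9B11

`id` follows `version` (2 bytes), so it starts at byte offset 2 and occupies 8 bytes.
Bytes at offsets 2..9: 35 4C FD 9B 3A 9F 9B 11.
Big-endian stores the most-significant byte at the lowest address.
The bytes are already most-significant first: 0x354CFD9B3A9F9B11.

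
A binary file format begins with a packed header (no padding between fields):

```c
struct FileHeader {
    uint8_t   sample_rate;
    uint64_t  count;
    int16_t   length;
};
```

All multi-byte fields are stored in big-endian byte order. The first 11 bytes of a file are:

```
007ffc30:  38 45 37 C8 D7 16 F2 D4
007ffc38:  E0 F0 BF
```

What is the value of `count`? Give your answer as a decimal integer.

`count` follows `sample_rate` (1 byte), so it starts at byte offset 1 and occupies 8 bytes.
Bytes at offsets 1..8: 45 37 C8 D7 16 F2 D4 E0.
Big-endian: lowest address holds the most-significant byte.
The bytes are already most-significant first: 0x4537C8D716F2D4E0.
0x4537C8D716F2D4E0 = 4987675938464650464.

4987675938464650464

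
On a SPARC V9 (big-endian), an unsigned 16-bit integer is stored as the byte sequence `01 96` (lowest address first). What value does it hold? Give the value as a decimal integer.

In big-endian order the high byte comes first in memory.
The bytes are already most-significant first: 0x0196.
0x0196 = 406.

406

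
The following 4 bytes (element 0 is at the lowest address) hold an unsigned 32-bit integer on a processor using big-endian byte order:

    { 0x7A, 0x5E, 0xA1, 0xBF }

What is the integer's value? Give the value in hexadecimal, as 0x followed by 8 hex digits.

In big-endian order the high byte comes first in memory.
The bytes are already most-significant first: 0x7A5EA1BF.

0x7A5EA1BF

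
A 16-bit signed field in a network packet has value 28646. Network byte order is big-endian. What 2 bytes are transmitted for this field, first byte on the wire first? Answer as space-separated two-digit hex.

6F E6

28646 in hexadecimal, padded to 16 bits, is 0x6FE6.
Split into bytes (most-significant first): 6F E6.
In big-endian order the high byte comes first in memory.
So the memory order matches the most-significant-first order: 6F E6.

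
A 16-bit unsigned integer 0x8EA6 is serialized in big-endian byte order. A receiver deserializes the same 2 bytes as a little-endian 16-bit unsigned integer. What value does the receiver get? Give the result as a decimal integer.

Stored big-endian, the bytes at ascending addresses are 8E A6.
Read back as little-endian, the first byte is least significant, giving 0xA68E.
0xA68E = 42638.

42638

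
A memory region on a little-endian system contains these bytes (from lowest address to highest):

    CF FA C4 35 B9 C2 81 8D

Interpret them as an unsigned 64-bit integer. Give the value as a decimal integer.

Little-endian stores the least-significant byte at the lowest address.
Reassemble most-significant byte first: 8D 81 C2 B9 35 C4 FA CF → 0x8D81C2B935C4FACF.
0x8D81C2B935C4FACF = 10196645132070353615.

10196645132070353615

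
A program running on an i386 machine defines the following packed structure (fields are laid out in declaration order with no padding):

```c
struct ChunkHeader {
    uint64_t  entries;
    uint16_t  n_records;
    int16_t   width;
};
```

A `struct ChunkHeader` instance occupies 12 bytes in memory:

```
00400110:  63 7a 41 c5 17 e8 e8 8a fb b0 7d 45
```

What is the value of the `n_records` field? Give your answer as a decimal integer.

45307

`n_records` follows `entries` (8 bytes), so it starts at byte offset 8 and occupies 2 bytes.
Bytes at offsets 8..9: FB B0.
Little-endian stores the least-significant byte at the lowest address.
Reassemble most-significant byte first: B0 FB → 0xB0FB.
0xB0FB = 45307.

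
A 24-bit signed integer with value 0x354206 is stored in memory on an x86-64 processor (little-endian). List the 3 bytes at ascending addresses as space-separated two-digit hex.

Split into bytes (most-significant first): 35 42 06.
Little-endian stores the least-significant byte at the lowest address.
So at ascending addresses the bytes are 06 42 35.

06 42 35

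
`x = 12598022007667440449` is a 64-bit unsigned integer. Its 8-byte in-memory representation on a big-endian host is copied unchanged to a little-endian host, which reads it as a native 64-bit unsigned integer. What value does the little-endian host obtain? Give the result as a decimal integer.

12598022007667440449 in 64-bit hexadecimal is 0xAED52A44CF923B41.
Stored big-endian, the bytes at ascending addresses are AE D5 2A 44 CF 92 3B 41.
Read back as little-endian, the first byte is least significant, giving 0x413B92CF442AD5AE.
0x413B92CF442AD5AE = 4700512054990788014.

4700512054990788014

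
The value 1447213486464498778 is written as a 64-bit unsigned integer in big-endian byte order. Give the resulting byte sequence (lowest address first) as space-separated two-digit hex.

1447213486464498778 in hexadecimal, padded to 64 bits, is 0x141588FF8EDEFC5A.
Split into bytes (most-significant first): 14 15 88 FF 8E DE FC 5A.
In big-endian order the high byte comes first in memory.
So the memory order matches the most-significant-first order: 14 15 88 FF 8E DE FC 5A.

14 15 88 FF 8E DE FC 5A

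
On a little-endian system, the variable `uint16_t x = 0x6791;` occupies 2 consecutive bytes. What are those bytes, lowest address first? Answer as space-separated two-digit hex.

Split into bytes (most-significant first): 67 91.
Little-endian stores the least-significant byte at the lowest address.
So at ascending addresses the bytes are 91 67.

91 67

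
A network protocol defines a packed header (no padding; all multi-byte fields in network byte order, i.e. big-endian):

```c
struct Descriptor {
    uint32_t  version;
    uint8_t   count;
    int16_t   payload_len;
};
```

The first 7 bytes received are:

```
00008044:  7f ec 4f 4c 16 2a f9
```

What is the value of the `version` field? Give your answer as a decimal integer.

`version` is the first field, at byte offset 0, occupying 4 bytes.
Bytes at offsets 0..3: 7F EC 4F 4C.
In big-endian order the high byte comes first in memory.
The bytes are already most-significant first: 0x7FEC4F4C.
0x7FEC4F4C = 2146193228.

2146193228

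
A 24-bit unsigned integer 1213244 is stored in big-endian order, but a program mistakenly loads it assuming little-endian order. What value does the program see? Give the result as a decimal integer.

3965714

1213244 in 24-bit hexadecimal is 0x12833C.
Stored big-endian, the bytes at ascending addresses are 12 83 3C.
Read back as little-endian, the first byte is least significant, giving 0x3C8312.
0x3C8312 = 3965714.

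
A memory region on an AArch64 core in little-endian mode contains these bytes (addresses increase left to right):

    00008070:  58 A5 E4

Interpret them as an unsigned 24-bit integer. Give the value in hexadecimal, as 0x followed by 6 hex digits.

Little-endian stores the least-significant byte at the lowest address.
Reassemble most-significant byte first: E4 A5 58 → 0xE4A558.

0xE4A558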